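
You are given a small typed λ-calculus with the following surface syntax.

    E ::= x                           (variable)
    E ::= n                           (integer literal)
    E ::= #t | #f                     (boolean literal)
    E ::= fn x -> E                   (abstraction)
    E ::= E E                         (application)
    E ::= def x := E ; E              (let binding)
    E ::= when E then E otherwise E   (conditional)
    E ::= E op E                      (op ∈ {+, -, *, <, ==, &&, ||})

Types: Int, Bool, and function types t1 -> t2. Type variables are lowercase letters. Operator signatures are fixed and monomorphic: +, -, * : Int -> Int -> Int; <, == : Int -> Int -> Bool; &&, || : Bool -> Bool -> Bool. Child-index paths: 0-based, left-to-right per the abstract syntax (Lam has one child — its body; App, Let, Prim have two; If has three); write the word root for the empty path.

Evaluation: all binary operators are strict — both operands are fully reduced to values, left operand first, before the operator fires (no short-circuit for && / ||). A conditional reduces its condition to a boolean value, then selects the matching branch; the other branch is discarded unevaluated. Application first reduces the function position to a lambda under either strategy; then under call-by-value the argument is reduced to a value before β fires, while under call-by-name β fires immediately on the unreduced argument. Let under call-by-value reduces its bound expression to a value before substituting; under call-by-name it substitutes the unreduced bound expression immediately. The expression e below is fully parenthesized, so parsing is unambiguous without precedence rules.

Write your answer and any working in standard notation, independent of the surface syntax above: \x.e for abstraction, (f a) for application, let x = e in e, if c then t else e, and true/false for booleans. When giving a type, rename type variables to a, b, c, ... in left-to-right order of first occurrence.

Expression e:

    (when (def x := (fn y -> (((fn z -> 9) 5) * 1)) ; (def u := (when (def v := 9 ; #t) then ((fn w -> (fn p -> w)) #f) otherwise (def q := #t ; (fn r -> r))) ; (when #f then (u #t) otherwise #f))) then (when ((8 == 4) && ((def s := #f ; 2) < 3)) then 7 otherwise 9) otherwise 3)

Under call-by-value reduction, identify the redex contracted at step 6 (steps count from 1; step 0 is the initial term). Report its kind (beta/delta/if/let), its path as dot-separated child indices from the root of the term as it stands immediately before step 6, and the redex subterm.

Derivation:
step 0: (if (let x = (\y.(((\z.9) 5) * 1)) in (let u = (if (let v = 9 in true) then ((\w.(\p.w)) false) else (let q = true in (\r.r))) in (if false then (u true) else false))) then (if ((8 == 4) && ((let s = false in 2) < 3)) then 7 else 9) else 3)
step 1: [let@0] (if (let u = (if (let v = 9 in true) then ((\w.(\p.w)) false) else (let q = true in (\r.r))) in (if false then (u true) else false)) then (if ((8 == 4) && ((let s = false in 2) < 3)) then 7 else 9) else 3)
step 2: [let@0.0.0] (if (let u = (if true then ((\w.(\p.w)) false) else (let q = true in (\r.r))) in (if false then (u true) else false)) then (if ((8 == 4) && ((let s = false in 2) < 3)) then 7 else 9) else 3)
step 3: [if@0.0] (if (let u = ((\w.(\p.w)) false) in (if false then (u true) else false)) then (if ((8 == 4) && ((let s = false in 2) < 3)) then 7 else 9) else 3)
step 4: [beta@0.0] (if (let u = (\p.false) in (if false then (u true) else false)) then (if ((8 == 4) && ((let s = false in 2) < 3)) then 7 else 9) else 3)
step 5: [let@0] (if (if false then ((\p.false) true) else false) then (if ((8 == 4) && ((let s = false in 2) < 3)) then 7 else 9) else 3)
step 6: [if@0] (if false then (if ((8 == 4) && ((let s = false in 2) < 3)) then 7 else 9) else 3)

Answer: if at 0 : (if false then ((\p.false) true) else false)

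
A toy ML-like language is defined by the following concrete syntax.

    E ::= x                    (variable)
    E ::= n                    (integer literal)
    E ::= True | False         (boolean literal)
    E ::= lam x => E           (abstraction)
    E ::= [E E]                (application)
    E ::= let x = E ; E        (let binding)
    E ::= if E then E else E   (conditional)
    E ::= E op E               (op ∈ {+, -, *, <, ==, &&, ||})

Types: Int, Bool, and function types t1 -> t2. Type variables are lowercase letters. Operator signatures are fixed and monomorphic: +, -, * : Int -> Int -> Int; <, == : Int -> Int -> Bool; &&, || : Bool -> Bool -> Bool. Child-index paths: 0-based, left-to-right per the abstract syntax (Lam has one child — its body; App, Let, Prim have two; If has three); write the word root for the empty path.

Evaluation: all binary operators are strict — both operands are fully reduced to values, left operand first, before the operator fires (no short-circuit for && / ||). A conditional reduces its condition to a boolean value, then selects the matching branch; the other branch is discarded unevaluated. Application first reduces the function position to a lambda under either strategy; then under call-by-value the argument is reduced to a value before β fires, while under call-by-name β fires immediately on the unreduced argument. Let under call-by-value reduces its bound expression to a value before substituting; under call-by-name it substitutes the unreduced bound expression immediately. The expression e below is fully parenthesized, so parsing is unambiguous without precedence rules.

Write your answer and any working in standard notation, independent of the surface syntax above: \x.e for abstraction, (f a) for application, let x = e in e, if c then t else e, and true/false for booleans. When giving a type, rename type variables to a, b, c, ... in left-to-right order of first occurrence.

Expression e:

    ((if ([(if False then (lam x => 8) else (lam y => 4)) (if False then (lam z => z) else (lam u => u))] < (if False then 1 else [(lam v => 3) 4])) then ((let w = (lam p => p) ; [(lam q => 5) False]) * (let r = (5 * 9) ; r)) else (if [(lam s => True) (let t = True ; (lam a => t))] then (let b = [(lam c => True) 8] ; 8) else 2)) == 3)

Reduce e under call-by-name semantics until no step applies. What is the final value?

Working:
step 0: ((if (((if false then (\x.8) else (\y.4)) (if false then (\z.z) else (\u.u))) < (if false then 1 else ((\v.3) 4))) then ((let w = (\p.p) in ((\q.5) false)) * (let r = (5 * 9) in r)) else (if ((\s.true) (let t = true in (\a.t))) then (let b = ((\c.true) 8) in 8) else 2)) == 3)
step 1: [if@0.0.0.0] ((if (((\y.4) (if false then (\z.z) else (\u.u))) < (if false then 1 else ((\v.3) 4))) then ((let w = (\p.p) in ((\q.5) false)) * (let r = (5 * 9) in r)) else (if ((\s.true) (let t = true in (\a.t))) then (let b = ((\c.true) 8) in 8) else 2)) == 3)
step 2: [beta@0.0.0] ((if (4 < (if false then 1 else ((\v.3) 4))) then ((let w = (\p.p) in ((\q.5) false)) * (let r = (5 * 9) in r)) else (if ((\s.true) (let t = true in (\a.t))) then (let b = ((\c.true) 8) in 8) else 2)) == 3)
step 3: [if@0.0.1] ((if (4 < ((\v.3) 4)) then ((let w = (\p.p) in ((\q.5) false)) * (let r = (5 * 9) in r)) else (if ((\s.true) (let t = true in (\a.t))) then (let b = ((\c.true) 8) in 8) else 2)) == 3)
step 4: [beta@0.0.1] ((if (4 < 3) then ((let w = (\p.p) in ((\q.5) false)) * (let r = (5 * 9) in r)) else (if ((\s.true) (let t = true in (\a.t))) then (let b = ((\c.true) 8) in 8) else 2)) == 3)
step 5: [delta@0.0] ((if false then ((let w = (\p.p) in ((\q.5) false)) * (let r = (5 * 9) in r)) else (if ((\s.true) (let t = true in (\a.t))) then (let b = ((\c.true) 8) in 8) else 2)) == 3)
step 6: [if@0] ((if ((\s.true) (let t = true in (\a.t))) then (let b = ((\c.true) 8) in 8) else 2) == 3)
step 7: [beta@0.0] ((if true then (let b = ((\c.true) 8) in 8) else 2) == 3)
step 8: [if@0] ((let b = ((\c.true) 8) in 8) == 3)
step 9: [let@0] (8 == 3)
step 10: [delta@root] false

Answer: false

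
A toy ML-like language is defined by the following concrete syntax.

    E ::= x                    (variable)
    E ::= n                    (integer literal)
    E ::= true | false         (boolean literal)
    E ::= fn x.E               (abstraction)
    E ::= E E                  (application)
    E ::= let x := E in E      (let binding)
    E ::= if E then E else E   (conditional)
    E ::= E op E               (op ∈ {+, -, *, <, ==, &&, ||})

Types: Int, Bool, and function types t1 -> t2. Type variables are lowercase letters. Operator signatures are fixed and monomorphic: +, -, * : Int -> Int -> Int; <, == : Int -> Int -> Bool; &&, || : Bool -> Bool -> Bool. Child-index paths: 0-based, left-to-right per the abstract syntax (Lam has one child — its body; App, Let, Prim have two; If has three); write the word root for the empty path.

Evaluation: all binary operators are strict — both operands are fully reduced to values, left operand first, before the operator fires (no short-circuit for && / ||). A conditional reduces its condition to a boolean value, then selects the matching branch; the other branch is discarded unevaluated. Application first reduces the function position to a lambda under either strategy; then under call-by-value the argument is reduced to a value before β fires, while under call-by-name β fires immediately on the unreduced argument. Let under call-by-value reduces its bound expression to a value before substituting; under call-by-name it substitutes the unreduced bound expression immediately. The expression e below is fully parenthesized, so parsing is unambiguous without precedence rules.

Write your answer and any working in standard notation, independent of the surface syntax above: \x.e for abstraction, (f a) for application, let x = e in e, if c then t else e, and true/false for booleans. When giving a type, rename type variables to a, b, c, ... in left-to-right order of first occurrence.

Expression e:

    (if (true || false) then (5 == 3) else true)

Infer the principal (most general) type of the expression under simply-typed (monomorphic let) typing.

Answer: Bool

Derivation:
  unify Bool ~ Bool
  unify Bool ~ Bool
  unify Bool ~ Bool
  unify Int ~ Int
  unify Int ~ Int
  unify Bool ~ Bool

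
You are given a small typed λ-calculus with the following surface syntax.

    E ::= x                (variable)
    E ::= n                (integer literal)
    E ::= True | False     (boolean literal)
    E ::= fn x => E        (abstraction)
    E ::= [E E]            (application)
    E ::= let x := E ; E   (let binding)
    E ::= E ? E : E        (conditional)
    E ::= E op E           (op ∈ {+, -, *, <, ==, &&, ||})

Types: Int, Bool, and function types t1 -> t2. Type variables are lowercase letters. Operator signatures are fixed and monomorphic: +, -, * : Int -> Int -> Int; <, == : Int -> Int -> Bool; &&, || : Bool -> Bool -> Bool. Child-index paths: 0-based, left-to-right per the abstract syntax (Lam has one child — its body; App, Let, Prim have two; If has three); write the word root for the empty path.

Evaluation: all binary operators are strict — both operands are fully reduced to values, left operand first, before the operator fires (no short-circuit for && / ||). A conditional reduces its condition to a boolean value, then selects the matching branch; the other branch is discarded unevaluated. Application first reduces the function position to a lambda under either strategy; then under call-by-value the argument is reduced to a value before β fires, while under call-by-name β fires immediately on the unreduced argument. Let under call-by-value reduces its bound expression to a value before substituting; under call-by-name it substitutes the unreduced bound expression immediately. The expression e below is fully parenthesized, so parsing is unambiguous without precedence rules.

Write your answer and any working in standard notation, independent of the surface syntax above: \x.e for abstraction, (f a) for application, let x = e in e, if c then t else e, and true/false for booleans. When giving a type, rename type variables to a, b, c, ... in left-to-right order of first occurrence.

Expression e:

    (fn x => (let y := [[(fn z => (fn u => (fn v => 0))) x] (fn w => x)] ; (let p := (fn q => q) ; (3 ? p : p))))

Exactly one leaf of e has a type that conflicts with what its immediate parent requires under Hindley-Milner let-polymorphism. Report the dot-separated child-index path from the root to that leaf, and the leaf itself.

Answer: 0.1.1.0 : 3

Derivation:
\v._ : d -> Int
\u._ : c -> d -> Int
\z._ : b -> c -> d -> Int
x : a
  unify b -> c -> d -> Int ~ a -> e
  unify b ~ a
  unify c -> d -> Int ~ e
_ _ : c -> d -> Int
x : a
\w._ : f -> a
  unify c -> d -> Int ~ (f -> a) -> g
  unify c ~ f -> a
  unify d -> Int ~ g
_ _ : d -> Int
let y : forall. d -> Int
q : h
\q._ : h -> h
let p : forall. h -> h
  unify Int ~ Bool
  FAIL: mismatch Int ~ Bool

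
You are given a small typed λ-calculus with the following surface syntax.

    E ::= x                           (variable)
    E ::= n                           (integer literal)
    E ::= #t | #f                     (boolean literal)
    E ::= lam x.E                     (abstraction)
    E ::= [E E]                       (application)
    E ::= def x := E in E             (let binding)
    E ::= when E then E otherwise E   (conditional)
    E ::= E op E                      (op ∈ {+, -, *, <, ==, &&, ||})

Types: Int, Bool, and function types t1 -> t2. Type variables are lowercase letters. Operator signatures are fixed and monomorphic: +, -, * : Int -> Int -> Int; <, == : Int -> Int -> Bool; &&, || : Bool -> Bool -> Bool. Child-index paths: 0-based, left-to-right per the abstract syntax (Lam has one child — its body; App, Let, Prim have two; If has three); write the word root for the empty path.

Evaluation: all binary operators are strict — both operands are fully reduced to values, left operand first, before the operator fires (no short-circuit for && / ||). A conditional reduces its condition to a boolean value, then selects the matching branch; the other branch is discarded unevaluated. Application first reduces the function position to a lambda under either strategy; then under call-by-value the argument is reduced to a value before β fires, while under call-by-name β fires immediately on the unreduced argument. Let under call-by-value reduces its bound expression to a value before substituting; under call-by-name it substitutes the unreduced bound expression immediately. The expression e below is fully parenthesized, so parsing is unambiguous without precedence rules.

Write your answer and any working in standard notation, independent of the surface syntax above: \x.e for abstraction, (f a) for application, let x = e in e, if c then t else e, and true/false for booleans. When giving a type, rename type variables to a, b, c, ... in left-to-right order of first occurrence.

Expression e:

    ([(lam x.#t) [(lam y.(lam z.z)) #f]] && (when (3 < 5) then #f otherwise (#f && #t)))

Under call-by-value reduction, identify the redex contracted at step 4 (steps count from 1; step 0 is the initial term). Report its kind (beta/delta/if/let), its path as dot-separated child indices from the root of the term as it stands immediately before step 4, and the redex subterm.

Working:
step 0: (((\x.true) ((\y.(\z.z)) false)) && (if (3 < 5) then false else (false && true)))
step 1: [beta@0.1] (((\x.true) (\z.z)) && (if (3 < 5) then false else (false && true)))
step 2: [beta@0] (true && (if (3 < 5) then false else (false && true)))
step 3: [delta@1.0] (true && (if true then false else (false && true)))
step 4: [if@1] (true && false)

Answer: if at 1 : (if true then false else (false && true))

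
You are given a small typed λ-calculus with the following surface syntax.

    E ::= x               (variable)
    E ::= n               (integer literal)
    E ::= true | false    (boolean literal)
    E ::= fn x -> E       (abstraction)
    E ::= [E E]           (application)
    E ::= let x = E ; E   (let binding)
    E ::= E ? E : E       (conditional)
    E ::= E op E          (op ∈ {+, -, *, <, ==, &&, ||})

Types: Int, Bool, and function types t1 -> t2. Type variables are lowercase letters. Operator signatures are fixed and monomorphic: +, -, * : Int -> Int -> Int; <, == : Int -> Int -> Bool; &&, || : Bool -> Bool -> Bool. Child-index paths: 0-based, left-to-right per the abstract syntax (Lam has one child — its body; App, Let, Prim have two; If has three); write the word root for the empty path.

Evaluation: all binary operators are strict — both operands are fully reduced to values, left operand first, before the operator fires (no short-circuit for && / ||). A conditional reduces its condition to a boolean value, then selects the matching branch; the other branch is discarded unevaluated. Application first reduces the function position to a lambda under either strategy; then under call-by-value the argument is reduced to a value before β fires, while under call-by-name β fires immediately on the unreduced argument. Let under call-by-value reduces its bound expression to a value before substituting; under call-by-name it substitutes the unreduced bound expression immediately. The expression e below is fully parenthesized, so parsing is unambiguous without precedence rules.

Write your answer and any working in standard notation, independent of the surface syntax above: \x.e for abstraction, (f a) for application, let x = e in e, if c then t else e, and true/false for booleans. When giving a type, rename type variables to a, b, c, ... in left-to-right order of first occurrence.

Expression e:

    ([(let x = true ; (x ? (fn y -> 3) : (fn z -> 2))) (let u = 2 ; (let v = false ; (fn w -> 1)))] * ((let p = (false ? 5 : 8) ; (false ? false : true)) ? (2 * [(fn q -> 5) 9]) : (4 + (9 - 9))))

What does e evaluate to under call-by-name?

Derivation:
step 0: (((let x = true in (if x then (\y.3) else (\z.2))) (let u = 2 in (let v = false in (\w.1)))) * (if (let p = (if false then 5 else 8) in (if false then false else true)) then (2 * ((\q.5) 9)) else (4 + (9 - 9))))
step 1: [let@0.0] (((if true then (\y.3) else (\z.2)) (let u = 2 in (let v = false in (\w.1)))) * (if (let p = (if false then 5 else 8) in (if false then false else true)) then (2 * ((\q.5) 9)) else (4 + (9 - 9))))
step 2: [if@0.0] (((\y.3) (let u = 2 in (let v = false in (\w.1)))) * (if (let p = (if false then 5 else 8) in (if false then false else true)) then (2 * ((\q.5) 9)) else (4 + (9 - 9))))
step 3: [beta@0] (3 * (if (let p = (if false then 5 else 8) in (if false then false else true)) then (2 * ((\q.5) 9)) else (4 + (9 - 9))))
step 4: [let@1.0] (3 * (if (if false then false else true) then (2 * ((\q.5) 9)) else (4 + (9 - 9))))
step 5: [if@1.0] (3 * (if true then (2 * ((\q.5) 9)) else (4 + (9 - 9))))
step 6: [if@1] (3 * (2 * ((\q.5) 9)))
step 7: [beta@1.1] (3 * (2 * 5))
step 8: [delta@1] (3 * 10)
step 9: [delta@root] 30

Answer: 30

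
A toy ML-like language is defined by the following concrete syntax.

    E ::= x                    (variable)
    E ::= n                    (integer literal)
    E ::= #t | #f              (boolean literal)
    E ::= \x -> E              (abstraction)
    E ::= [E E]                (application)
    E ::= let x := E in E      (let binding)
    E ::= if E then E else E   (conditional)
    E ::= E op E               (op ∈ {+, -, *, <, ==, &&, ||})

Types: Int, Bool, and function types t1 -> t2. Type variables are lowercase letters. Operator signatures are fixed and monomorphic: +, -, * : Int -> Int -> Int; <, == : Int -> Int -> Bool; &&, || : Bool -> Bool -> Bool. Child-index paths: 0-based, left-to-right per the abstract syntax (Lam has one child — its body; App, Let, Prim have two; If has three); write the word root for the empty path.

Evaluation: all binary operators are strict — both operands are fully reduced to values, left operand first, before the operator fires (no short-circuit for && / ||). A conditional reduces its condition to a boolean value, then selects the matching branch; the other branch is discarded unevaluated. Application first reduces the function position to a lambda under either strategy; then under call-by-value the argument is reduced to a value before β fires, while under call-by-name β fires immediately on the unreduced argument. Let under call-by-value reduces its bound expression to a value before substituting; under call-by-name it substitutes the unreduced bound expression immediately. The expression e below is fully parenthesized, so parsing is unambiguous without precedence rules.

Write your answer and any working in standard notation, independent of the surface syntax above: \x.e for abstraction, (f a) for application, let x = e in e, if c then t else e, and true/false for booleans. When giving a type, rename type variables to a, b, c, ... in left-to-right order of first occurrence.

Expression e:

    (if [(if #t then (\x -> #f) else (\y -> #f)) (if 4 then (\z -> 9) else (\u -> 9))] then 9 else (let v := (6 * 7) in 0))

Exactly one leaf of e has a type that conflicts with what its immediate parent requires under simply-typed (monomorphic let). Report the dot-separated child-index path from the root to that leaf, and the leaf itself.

Derivation:
  unify Bool ~ Bool
\x._ : a -> Bool
\y._ : b -> Bool
  unify a -> Bool ~ b -> Bool
  unify a ~ b
  unify Bool ~ Bool
  unify Int ~ Bool
  FAIL: mismatch Int ~ Bool

Answer: 0.1.0 : 4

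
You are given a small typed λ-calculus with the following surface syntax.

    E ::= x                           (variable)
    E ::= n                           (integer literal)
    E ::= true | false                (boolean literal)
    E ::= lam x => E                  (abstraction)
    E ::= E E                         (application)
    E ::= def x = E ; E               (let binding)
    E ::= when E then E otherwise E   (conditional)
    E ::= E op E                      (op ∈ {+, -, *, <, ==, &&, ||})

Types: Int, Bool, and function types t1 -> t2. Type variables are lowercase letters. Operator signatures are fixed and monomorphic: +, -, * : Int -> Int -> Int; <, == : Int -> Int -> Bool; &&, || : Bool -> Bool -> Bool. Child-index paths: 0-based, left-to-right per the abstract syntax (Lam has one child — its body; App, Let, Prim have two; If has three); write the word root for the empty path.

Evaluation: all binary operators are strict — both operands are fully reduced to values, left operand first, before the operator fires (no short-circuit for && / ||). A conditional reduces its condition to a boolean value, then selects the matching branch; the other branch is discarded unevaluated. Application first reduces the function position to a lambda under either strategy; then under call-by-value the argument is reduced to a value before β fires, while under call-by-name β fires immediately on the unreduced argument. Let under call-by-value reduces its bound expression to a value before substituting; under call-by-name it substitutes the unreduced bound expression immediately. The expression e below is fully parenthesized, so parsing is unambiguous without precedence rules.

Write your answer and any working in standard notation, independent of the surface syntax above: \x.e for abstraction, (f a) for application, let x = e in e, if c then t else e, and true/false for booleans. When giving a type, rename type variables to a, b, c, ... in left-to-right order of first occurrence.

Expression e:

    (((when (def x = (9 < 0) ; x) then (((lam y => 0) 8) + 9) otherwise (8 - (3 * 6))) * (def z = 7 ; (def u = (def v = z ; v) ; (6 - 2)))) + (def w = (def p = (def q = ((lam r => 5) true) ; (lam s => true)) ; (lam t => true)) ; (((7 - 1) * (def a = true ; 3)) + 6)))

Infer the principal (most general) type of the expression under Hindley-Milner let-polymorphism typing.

Derivation:
  unify Int ~ Int
  unify Int ~ Int
let x : Bool
x : Bool
  unify Bool ~ Bool
\y._ : a -> Int
  unify a -> Int ~ Int -> b
  unify a ~ Int
  unify Int ~ b
_ _ : Int
  unify Int ~ Int
  unify Int ~ Int
  unify Int ~ Int
  unify Int ~ Int
  unify Int ~ Int
  unify Int ~ Int
  unify Int ~ Int
  unify Int ~ Int
let z : Int
z : Int
let v : Int
v : Int
let u : Int
  unify Int ~ Int
  unify Int ~ Int
  unify Int ~ Int
  unify Int ~ Int
\r._ : c -> Int
  unify c -> Int ~ Bool -> d
  unify c ~ Bool
  unify Int ~ d
_ _ : Int
let q : Int
\s._ : e -> Bool
let p : forall. e -> Bool
\t._ : f -> Bool
let w : forall. f -> Bool
  unify Int ~ Int
  unify Int ~ Int
  unify Int ~ Int
let a : Bool
  unify Int ~ Int
  unify Int ~ Int
  unify Int ~ Int
  unify Int ~ Int

Answer: Int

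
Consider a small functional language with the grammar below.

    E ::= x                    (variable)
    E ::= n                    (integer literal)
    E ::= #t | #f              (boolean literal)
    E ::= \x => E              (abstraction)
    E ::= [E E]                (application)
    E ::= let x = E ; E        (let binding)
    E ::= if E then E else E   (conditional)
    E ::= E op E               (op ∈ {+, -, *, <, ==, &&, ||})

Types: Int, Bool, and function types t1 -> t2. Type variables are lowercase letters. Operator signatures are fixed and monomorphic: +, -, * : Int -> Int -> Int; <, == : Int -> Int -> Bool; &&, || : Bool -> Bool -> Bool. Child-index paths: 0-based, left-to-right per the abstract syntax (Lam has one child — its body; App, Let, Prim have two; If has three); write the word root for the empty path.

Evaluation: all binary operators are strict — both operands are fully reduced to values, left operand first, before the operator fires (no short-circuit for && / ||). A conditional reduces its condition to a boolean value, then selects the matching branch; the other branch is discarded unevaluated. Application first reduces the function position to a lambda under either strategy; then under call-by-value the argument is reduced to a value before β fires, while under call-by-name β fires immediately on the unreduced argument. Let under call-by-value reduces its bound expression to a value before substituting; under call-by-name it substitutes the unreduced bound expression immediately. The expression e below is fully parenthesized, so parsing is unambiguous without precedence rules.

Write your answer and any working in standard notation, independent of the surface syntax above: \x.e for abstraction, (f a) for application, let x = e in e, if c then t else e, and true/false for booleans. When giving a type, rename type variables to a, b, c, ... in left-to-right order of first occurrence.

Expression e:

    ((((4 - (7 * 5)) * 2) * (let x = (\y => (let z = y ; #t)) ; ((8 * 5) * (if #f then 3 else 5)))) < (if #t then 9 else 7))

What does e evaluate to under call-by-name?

Answer: true

Derivation:
step 0: ((((4 - (7 * 5)) * 2) * (let x = (\y.(let z = y in true)) in ((8 * 5) * (if false then 3 else 5)))) < (if true then 9 else 7))
step 1: [delta@0.0.0.1] ((((4 - 35) * 2) * (let x = (\y.(let z = y in true)) in ((8 * 5) * (if false then 3 else 5)))) < (if true then 9 else 7))
step 2: [delta@0.0.0] (((-31 * 2) * (let x = (\y.(let z = y in true)) in ((8 * 5) * (if false then 3 else 5)))) < (if true then 9 else 7))
step 3: [delta@0.0] ((-62 * (let x = (\y.(let z = y in true)) in ((8 * 5) * (if false then 3 else 5)))) < (if true then 9 else 7))
step 4: [let@0.1] ((-62 * ((8 * 5) * (if false then 3 else 5))) < (if true then 9 else 7))
step 5: [delta@0.1.0] ((-62 * (40 * (if false then 3 else 5))) < (if true then 9 else 7))
step 6: [if@0.1.1] ((-62 * (40 * 5)) < (if true then 9 else 7))
step 7: [delta@0.1] ((-62 * 200) < (if true then 9 else 7))
step 8: [delta@0] (-12400 < (if true then 9 else 7))
step 9: [if@1] (-12400 < 9)
step 10: [delta@root] true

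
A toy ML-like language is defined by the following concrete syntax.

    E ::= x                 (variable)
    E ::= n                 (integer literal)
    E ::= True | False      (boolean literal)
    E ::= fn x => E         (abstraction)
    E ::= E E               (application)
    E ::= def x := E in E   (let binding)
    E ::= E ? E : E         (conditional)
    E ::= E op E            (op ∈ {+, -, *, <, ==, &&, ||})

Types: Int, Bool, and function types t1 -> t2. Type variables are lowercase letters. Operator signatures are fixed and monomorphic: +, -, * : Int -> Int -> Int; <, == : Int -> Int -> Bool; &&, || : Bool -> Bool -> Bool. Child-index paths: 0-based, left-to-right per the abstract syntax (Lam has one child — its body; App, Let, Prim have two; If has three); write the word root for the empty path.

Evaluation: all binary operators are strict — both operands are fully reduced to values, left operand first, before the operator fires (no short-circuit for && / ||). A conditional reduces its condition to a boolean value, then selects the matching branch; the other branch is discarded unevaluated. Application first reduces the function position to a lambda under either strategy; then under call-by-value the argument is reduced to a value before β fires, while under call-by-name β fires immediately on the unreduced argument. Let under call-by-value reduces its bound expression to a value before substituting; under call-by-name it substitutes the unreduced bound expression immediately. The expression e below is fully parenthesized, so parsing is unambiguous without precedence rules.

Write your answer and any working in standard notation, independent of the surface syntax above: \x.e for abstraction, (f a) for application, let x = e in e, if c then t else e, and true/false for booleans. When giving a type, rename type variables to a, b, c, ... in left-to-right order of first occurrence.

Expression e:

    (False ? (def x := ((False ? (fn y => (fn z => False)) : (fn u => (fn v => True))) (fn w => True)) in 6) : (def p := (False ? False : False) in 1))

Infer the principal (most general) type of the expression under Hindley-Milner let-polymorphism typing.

Answer: Int

Derivation:
  unify Bool ~ Bool
  unify Bool ~ Bool
\z._ : b -> Bool
\y._ : a -> b -> Bool
\v._ : d -> Bool
\u._ : c -> d -> Bool
  unify a -> b -> Bool ~ c -> d -> Bool
  unify a ~ c
  unify b -> Bool ~ d -> Bool
  unify b ~ d
  unify Bool ~ Bool
\w._ : e -> Bool
  unify c -> d -> Bool ~ (e -> Bool) -> f
  unify c ~ e -> Bool
  unify d -> Bool ~ f
_ _ : d -> Bool
let x : forall. d -> Bool
  unify Bool ~ Bool
  unify Bool ~ Bool
let p : Bool
  unify Int ~ Int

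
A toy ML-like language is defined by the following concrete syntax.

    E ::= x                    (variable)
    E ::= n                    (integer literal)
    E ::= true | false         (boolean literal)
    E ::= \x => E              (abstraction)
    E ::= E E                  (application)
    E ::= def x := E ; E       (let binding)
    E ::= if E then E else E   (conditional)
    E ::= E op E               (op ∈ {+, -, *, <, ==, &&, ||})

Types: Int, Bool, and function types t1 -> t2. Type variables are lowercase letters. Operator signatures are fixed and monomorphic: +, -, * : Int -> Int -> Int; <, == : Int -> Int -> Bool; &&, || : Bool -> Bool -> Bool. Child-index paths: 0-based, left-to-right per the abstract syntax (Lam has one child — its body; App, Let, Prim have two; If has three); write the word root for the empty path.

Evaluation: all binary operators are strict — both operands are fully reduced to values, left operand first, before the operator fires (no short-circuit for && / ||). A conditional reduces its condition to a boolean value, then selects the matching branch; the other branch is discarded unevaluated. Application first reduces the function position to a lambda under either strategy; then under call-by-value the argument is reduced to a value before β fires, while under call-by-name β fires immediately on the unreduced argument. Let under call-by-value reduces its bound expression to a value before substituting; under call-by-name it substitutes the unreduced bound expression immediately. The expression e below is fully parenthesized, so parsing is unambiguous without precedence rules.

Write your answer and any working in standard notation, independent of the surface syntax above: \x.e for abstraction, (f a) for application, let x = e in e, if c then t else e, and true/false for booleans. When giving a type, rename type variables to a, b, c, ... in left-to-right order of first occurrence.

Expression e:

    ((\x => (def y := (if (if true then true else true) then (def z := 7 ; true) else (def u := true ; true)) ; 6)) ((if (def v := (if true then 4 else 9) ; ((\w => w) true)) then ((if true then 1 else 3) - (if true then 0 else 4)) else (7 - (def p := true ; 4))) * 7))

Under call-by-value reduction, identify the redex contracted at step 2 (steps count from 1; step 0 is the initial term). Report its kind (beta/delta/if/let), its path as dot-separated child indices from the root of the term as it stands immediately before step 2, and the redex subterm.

Answer: let at 1.0.0 : (let v = 4 in ((\w.w) true))

Working:
step 0: ((\x.(let y = (if (if true then true else true) then (let z = 7 in true) else (let u = true in true)) in 6)) ((if (let v = (if true then 4 else 9) in ((\w.w) true)) then ((if true then 1 else 3) - (if true then 0 else 4)) else (7 - (let p = true in 4))) * 7))
step 1: [if@1.0.0.0] ((\x.(let y = (if (if true then true else true) then (let z = 7 in true) else (let u = true in true)) in 6)) ((if (let v = 4 in ((\w.w) true)) then ((if true then 1 else 3) - (if true then 0 else 4)) else (7 - (let p = true in 4))) * 7))
step 2: [let@1.0.0] ((\x.(let y = (if (if true then true else true) then (let z = 7 in true) else (let u = true in true)) in 6)) ((if ((\w.w) true) then ((if true then 1 else 3) - (if true then 0 else 4)) else (7 - (let p = true in 4))) * 7))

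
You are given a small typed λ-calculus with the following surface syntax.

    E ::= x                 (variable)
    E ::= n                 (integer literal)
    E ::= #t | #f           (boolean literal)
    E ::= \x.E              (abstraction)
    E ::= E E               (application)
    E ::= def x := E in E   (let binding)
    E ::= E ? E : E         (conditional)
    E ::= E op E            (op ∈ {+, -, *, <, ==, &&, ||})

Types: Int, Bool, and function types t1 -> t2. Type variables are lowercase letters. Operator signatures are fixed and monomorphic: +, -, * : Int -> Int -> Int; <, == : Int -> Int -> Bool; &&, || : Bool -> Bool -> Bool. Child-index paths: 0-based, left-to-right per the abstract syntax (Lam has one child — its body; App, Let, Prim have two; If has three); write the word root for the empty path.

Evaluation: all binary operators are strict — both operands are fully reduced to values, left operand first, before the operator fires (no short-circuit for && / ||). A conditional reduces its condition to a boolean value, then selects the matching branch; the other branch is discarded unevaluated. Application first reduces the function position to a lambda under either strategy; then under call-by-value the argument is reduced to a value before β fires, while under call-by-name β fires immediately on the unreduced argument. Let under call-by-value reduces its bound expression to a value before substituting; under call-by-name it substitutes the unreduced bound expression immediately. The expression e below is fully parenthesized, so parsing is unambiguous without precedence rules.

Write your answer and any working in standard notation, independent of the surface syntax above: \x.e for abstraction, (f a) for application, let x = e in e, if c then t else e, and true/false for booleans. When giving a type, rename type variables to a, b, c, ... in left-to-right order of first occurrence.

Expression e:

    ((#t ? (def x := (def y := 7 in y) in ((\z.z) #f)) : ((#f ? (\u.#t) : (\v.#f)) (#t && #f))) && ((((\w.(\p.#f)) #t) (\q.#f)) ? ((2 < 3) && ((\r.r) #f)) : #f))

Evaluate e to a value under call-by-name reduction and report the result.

Trace:
step 0: ((if true then (let x = (let y = 7 in y) in ((\z.z) false)) else ((if false then (\u.true) else (\v.false)) (true && false))) && (if (((\w.(\p.false)) true) (\q.false)) then ((2 < 3) && ((\r.r) false)) else false))
step 1: [if@0] ((let x = (let y = 7 in y) in ((\z.z) false)) && (if (((\w.(\p.false)) true) (\q.false)) then ((2 < 3) && ((\r.r) false)) else false))
step 2: [let@0] (((\z.z) false) && (if (((\w.(\p.false)) true) (\q.false)) then ((2 < 3) && ((\r.r) false)) else false))
step 3: [beta@0] (false && (if (((\w.(\p.false)) true) (\q.false)) then ((2 < 3) && ((\r.r) false)) else false))
step 4: [beta@1.0.0] (false && (if ((\p.false) (\q.false)) then ((2 < 3) && ((\r.r) false)) else false))
step 5: [beta@1.0] (false && (if false then ((2 < 3) && ((\r.r) false)) else false))
step 6: [if@1] (false && false)
step 7: [delta@root] false

Answer: false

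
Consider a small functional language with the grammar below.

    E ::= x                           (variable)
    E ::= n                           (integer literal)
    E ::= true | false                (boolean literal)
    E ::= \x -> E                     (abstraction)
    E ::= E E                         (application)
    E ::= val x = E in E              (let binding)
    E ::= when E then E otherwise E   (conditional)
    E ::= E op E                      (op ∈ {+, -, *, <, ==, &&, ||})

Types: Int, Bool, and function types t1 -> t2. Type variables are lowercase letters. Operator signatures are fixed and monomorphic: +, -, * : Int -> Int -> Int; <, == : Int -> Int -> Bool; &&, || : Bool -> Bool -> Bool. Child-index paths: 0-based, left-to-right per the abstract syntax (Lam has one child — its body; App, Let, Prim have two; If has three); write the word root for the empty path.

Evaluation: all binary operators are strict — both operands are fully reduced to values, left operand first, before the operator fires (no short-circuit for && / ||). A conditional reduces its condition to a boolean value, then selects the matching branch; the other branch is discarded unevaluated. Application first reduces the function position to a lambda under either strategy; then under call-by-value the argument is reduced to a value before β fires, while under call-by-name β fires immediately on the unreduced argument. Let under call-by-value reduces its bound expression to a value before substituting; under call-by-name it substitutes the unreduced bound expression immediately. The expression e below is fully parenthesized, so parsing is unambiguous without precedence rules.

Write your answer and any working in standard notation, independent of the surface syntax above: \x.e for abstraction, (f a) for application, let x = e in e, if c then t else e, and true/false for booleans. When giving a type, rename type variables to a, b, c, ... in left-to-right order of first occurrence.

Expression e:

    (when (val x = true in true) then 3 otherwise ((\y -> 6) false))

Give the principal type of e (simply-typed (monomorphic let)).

Working:
let x : Bool
  unify Bool ~ Bool
\y._ : a -> Int
  unify a -> Int ~ Bool -> b
  unify a ~ Bool
  unify Int ~ b
_ _ : Int
  unify Int ~ Int

Answer: Int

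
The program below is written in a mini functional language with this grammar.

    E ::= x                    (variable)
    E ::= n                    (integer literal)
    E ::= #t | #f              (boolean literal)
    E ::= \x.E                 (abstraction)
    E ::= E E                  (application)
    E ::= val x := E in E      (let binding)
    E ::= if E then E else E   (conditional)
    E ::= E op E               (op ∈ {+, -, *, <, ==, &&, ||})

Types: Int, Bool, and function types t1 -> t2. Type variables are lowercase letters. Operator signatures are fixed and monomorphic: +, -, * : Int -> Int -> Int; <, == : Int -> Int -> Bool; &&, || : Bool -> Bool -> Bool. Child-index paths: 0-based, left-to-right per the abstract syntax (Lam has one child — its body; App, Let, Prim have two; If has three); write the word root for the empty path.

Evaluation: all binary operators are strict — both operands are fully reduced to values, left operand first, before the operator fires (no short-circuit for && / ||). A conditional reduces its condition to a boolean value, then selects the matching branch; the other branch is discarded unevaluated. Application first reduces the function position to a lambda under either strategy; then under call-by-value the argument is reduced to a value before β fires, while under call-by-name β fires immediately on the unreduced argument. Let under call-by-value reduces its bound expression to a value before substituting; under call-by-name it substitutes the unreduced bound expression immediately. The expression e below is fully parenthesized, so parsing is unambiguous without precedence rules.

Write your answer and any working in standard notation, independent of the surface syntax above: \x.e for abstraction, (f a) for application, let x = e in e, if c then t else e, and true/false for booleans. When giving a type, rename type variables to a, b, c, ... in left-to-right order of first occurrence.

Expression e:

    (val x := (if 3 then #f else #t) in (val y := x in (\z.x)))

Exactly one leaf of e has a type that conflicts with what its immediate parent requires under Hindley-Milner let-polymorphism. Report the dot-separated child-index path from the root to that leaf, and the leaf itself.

Derivation:
  unify Int ~ Bool
  FAIL: mismatch Int ~ Bool

Answer: 0.0 : 3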